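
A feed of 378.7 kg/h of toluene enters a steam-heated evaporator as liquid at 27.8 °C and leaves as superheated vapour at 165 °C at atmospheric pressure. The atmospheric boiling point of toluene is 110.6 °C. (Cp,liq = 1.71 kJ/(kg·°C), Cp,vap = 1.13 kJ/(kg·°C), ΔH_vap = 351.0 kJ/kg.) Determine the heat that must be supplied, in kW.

Q = 58.3 kW

liquid 27.8→110.6 °C: 141.59 kJ/kg
vaporisation at 110.6 °C: 351 kJ/kg
vapour 110.6→165 °C: 61.472 kJ/kg
Δh = 141.59 + 351 + 61.472 = 554.06 kJ/kg
Q = ṁ·Δh = 378.7 kg/h × 554.06 kJ/kg = 209820 kJ/h
|Q| = 58.284 kW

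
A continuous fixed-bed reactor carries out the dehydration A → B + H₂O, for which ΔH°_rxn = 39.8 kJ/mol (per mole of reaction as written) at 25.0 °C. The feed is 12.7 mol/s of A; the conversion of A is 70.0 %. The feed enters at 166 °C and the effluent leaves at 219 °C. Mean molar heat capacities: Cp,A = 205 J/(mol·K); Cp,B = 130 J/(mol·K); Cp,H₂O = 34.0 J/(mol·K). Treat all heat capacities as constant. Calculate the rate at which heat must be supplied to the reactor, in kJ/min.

Q_in = 25300 kJ/min

Extent of reaction ξ = 0.700 × 12.7 = 8.89 mol/s
Reaction term: ξ·ΔH°_rxn = 8.89 × 39.8 = 353.82 kJ/s
Sensible, feed 166→25 °C: -367.09 kJ/s
Outlet flows (mol/s): A 3.81, B 8.89, H₂O 8.89
Sensible, products 25→219 °C: 434.37 kJ/s
Q = ΔH = 421.1 kJ/s = 421.1 kW
Heat supplied = 25266 kJ/min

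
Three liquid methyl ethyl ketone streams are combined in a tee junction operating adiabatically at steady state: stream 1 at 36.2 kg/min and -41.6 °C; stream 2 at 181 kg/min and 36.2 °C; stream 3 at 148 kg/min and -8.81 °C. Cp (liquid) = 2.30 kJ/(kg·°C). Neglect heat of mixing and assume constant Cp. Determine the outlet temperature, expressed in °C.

Energy balance with Q = 0: Σ ṁᵢCp,ᵢ(T_out − Tᵢ) = 0
T_out = Σ ṁᵢCp,ᵢTᵢ / Σ ṁᵢCp,ᵢ
      = 8607.5 / 839.96 = 10.248 °C

T_out = 10.2 °C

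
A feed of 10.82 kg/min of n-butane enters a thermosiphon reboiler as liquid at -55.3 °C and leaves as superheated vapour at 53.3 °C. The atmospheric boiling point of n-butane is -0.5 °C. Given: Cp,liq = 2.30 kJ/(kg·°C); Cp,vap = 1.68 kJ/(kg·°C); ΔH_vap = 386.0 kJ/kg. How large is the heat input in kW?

liquid -55.3→-0.5 °C: 126.04 kJ/kg
vaporisation at -0.5 °C: 386 kJ/kg
vapour -0.5→53.3 °C: 90.384 kJ/kg
Δh = 126.04 + 386 + 90.384 = 602.42 kJ/kg
Q = ṁ·Δh = 10.82 kg/min × 602.42 kJ/kg = 6518.2 kJ/min
|Q| = 108.64 kW

Q = 109 kW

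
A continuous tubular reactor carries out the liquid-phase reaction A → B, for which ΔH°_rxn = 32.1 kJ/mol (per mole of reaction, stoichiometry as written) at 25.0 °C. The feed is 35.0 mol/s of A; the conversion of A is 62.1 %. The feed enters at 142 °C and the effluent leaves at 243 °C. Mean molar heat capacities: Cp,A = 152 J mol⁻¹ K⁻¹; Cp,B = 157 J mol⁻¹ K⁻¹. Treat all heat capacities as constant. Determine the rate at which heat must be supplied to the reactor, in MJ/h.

Q_in = 4530 MJ/h

Extent of reaction ξ = 0.621 × 35.0 = 21.735 mol/s
Reaction term: ξ·ΔH°_rxn = 21.735 × 32.1 = 697.69 kJ/s
Sensible, feed 142→25 °C: -622.44 kJ/s
Outlet flows (mol/s): A 13.265, B 21.735
Sensible, products 25→243 °C: 1183.5 kJ/s
Q = ΔH = 1258.7 kJ/s = 1258.7 kW
Heat supplied = 4531.3 MJ/h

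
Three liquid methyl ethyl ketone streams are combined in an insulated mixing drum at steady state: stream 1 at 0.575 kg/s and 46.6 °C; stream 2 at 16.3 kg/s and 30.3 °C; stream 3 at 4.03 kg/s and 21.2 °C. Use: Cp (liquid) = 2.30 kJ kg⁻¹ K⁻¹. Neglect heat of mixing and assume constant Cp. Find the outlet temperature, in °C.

Adiabatic, steady state ⇒ Σ ṁᵢCp,ᵢ(T_out − Tᵢ) = 0
T_out = Σ ṁᵢCp,ᵢTᵢ / Σ ṁᵢCp,ᵢ
      = 1394.1 / 48.082 = 28.994 °C

T_out = 29.0 °C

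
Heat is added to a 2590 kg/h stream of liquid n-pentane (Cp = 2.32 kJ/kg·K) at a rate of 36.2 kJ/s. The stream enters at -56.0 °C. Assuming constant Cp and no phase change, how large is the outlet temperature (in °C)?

Q = 36.2 kJ/s = 130320 kJ/h
ΔT = Q/(ṁ·Cp) = 130320/(2590×2.32) = 21.688 K
T_out = -56.0 + 21.688 = -34.312 °C

T_out = -34.3 °C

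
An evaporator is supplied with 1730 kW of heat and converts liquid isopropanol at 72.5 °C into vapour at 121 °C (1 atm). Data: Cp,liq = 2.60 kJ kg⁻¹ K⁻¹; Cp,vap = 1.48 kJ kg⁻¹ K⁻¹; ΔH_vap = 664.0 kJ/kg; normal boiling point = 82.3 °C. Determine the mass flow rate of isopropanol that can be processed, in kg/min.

Δh = 2.60×(82.3−72.5) + 664.0 + 1.48×(121−82.3) = 746.76 kJ/kg
Q = 1730 kW = 1730 kJ/s = 103800 kJ/min
ṁ = Q/Δh = 103800 / 746.76 = 139 kg/min

ṁ = 139 kg/min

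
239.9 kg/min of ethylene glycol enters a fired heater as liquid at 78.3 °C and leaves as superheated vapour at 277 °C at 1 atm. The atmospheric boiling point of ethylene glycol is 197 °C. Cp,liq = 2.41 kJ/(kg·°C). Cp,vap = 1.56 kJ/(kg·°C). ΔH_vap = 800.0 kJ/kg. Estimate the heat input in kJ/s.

Q = 4840 kJ/s

liquid 78.3→197 °C: 286.07 kJ/kg
vaporisation at 197 °C: 800 kJ/kg
vapour 197→277 °C: 124.8 kJ/kg
Δh = 286.07 + 800 + 124.8 = 1210.9 kJ/kg
Q = ṁ·Δh = 239.9 kg/min × 1210.9 kJ/kg = 290490 kJ/min
|Q| = 4841.4 kW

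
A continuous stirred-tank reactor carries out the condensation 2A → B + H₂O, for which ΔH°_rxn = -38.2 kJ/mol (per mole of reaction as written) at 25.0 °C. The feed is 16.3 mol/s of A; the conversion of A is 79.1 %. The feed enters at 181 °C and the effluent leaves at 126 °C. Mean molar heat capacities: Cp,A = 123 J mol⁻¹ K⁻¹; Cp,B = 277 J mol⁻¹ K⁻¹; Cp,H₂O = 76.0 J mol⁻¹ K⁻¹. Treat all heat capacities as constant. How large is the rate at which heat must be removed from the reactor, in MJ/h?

Extent of reaction ξ = 0.791 × 16.3 / 2 = 6.4467 mol/s
Reaction term: ξ·ΔH°_rxn = 6.4467 × -38.2 = -246.26 kJ/s
Sensible, feed 181→25 °C: -312.76 kJ/s
Outlet flows (mol/s): A 3.4067, B 6.4467, H₂O 6.4467
Sensible, products 25→126 °C: 272.16 kJ/s
Q = ΔH = -286.86 kJ/s = -286.86 kW
Heat removed = 1032.7 MJ/h

Q_out = 1030 MJ/h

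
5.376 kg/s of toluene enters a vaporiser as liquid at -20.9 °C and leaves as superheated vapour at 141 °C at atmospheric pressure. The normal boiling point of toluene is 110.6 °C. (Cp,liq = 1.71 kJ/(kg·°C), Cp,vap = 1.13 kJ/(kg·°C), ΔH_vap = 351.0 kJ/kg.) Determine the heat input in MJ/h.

Q = 11800 MJ/h

liquid -20.9→110.6 °C: 224.87 kJ/kg
vaporisation at 110.6 °C: 351 kJ/kg
vapour 110.6→141 °C: 34.352 kJ/kg
Δh = 224.87 + 351 + 34.352 = 610.22 kJ/kg
Q = ṁ·Δh = 5.376 kg/s × 610.22 kJ/kg = 3280.5 kJ/s
|Q| = 3280.5 kW = 11810 MJ/h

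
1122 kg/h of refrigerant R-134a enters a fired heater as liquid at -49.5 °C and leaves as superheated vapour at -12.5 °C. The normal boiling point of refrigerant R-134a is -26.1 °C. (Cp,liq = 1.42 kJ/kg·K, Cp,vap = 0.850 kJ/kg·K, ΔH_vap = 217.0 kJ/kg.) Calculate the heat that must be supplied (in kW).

liquid -49.5→-26.1 °C: 33.228 kJ/kg
vaporisation at -26.1 °C: 217 kJ/kg
vapour -26.1→-12.5 °C: 11.56 kJ/kg
Δh = 33.228 + 217 + 11.56 = 261.79 kJ/kg
Q = ṁ·Δh = 1122 kg/h × 261.79 kJ/kg = 293730 kJ/h
|Q| = 81.591 kW

Q = 81.6 kW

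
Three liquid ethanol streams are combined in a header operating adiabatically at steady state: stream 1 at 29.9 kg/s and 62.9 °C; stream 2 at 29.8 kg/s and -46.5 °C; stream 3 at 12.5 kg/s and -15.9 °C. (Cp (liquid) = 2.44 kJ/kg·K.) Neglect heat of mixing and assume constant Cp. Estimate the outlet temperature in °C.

Adiabatic, steady state ⇒ Σ ṁᵢCp,ᵢ(T_out − Tᵢ) = 0
Σ ṁᵢCp,ᵢTᵢ = 29.9×2.44×62.9 + 29.8×2.44×-46.5 + 12.5×2.44×-15.9 = 722.87
Σ ṁᵢCp,ᵢ = 29.9×2.44 + 29.8×2.44 + 12.5×2.44 = 176.17
T_out = 722.87 / 176.17 = 4.1033 °C

T_out = 4.10 °C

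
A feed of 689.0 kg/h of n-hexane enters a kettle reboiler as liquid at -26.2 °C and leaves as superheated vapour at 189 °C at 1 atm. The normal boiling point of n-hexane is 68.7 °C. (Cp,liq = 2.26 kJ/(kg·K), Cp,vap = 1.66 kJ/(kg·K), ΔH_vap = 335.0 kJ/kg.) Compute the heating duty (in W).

Q = 143000 W

liquid -26.2→68.7 °C: 214.47 kJ/kg
vaporisation at 68.7 °C: 335 kJ/kg
vapour 68.7→189 °C: 199.7 kJ/kg
Δh = 214.47 + 335 + 199.7 = 749.17 kJ/kg
Q = ṁ·Δh = 689.0 kg/h × 749.17 kJ/kg = 516180 kJ/h
|Q| = 143.38 kW = 143380 W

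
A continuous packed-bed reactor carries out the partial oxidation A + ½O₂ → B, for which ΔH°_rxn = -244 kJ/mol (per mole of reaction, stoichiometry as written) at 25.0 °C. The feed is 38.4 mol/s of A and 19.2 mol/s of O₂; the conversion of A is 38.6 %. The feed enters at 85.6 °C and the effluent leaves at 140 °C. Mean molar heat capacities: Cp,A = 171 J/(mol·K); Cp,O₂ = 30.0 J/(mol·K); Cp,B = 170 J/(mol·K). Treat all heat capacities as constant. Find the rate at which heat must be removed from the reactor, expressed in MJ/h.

Extent of reaction ξ = 0.386 × 38.4 = 14.822 mol/s
Reaction term: ξ·ΔH°_rxn = 14.822 × -244 = -3616.7 kJ/s
Sensible, feed 85.6→25 °C: -432.83 kJ/s
Outlet flows (mol/s): A 23.578, O₂ 11.789, B 14.822
Sensible, products 25→140 °C: 794.1 kJ/s
Q = ΔH = -3255.4 kJ/s = -3255.4 kW
Heat removed = 11719 MJ/h

Q_out = 11700 MJ/h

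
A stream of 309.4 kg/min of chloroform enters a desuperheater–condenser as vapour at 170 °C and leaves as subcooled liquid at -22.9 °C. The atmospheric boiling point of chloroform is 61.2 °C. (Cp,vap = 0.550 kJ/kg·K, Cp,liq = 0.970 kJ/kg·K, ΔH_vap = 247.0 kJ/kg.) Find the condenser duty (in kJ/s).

vapour 170→61.2 °C: -59.84 kJ/kg
condensation at 61.2 °C: -247 kJ/kg
liquid 61.2→-22.9 °C: -81.577 kJ/kg
Δh = -59.84 + -247 + -81.577 = -388.42 kJ/kg
Q = ṁ·Δh = 309.4 kg/min × -388.42 kJ/kg = -120180 kJ/min
|Q| = 2002.9 kW

Q_c = 2000 kJ/s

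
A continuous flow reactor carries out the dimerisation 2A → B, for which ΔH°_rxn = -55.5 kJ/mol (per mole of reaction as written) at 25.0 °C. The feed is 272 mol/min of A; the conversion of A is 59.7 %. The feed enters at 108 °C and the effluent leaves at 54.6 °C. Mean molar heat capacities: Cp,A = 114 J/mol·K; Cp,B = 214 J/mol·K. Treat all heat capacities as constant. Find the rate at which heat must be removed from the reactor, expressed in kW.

Extent of reaction ξ = 0.597 × 272 / 2 = 81.192 mol/min
Reaction term: ξ·ΔH°_rxn = 81.192 × -55.5 = -4506.2 kJ/min
Sensible, feed 108→25 °C: -2573.7 kJ/min
Outlet flows (mol/min): A 109.62, B 81.192
Sensible, products 25→54.6 °C: 884.19 kJ/min
Q = ΔH = -6195.6 kJ/min = -103.26 kW
Heat removed = 103.26 kW

Q_out = 103 kW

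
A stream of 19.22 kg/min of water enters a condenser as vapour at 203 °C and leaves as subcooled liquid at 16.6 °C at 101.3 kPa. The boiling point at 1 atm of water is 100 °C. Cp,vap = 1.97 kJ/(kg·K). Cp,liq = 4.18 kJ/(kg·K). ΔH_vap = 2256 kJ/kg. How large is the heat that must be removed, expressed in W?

vapour 203→100 °C: -202.91 kJ/kg
condensation at 100 °C: -2256 kJ/kg
liquid 100→16.6 °C: -348.61 kJ/kg
Δh = -202.91 + -2256 + -348.61 = -2807.5 kJ/kg
Q = ṁ·Δh = 19.22 kg/min × -2807.5 kJ/kg = -53961 kJ/min
|Q| = 899.34 kW = 899340 W

Q_c = 899000 W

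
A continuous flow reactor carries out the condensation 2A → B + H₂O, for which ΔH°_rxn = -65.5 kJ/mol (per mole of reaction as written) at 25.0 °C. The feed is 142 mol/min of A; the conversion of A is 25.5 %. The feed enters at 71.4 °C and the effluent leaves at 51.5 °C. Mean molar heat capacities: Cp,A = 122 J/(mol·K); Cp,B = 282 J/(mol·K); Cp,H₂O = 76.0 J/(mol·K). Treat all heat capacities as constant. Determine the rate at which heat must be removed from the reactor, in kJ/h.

Q_out = 88600 kJ/h

Extent of reaction ξ = 0.255 × 142 / 2 = 18.105 mol/min
Reaction term: ξ·ΔH°_rxn = 18.105 × -65.5 = -1185.9 kJ/min
Sensible, feed 71.4→25 °C: -803.83 kJ/min
Outlet flows (mol/min): A 105.79, B 18.105, H₂O 18.105
Sensible, products 25→51.5 °C: 513.78 kJ/min
Q = ΔH = -1475.9 kJ/min = -24.599 kW
Heat removed = 88556 kJ/h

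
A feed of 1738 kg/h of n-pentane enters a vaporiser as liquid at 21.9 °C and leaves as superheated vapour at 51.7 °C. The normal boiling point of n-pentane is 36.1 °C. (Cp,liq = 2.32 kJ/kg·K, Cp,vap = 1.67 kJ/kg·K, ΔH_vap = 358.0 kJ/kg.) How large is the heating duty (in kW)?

liquid 21.9→36.1 °C: 32.944 kJ/kg
vaporisation at 36.1 °C: 358 kJ/kg
vapour 36.1→51.7 °C: 26.052 kJ/kg
Δh = 32.944 + 358 + 26.052 = 417 kJ/kg
Q = ṁ·Δh = 1738 kg/h × 417 kJ/kg = 724740 kJ/h
|Q| = 201.32 kW

Q = 201 kW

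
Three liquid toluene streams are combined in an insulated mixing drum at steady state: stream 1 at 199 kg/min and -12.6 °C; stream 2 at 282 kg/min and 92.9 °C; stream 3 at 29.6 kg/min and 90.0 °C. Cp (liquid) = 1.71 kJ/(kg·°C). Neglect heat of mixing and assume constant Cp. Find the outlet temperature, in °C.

T_out = 51.6 °C

No heat crosses the boundary, so H_out = H_in.
T_out = Σ ṁᵢCp,ᵢTᵢ / Σ ṁᵢCp,ᵢ
      = 45066 / 873.13 = 51.615 °C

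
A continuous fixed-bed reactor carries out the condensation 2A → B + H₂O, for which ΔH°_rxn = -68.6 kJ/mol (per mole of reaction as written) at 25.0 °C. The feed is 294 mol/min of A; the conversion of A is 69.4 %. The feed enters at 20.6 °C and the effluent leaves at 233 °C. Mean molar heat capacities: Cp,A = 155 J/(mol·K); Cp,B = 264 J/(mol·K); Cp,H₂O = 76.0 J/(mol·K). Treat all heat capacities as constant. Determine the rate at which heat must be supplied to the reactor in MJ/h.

Q_in = 199 MJ/h

Extent of reaction ξ = 0.694 × 294 / 2 = 102.02 mol/min
Reaction term: ξ·ΔH°_rxn = 102.02 × -68.6 = -6998.4 kJ/min
Sensible, feed 20.6→25 °C: 200.51 kJ/min
Outlet flows (mol/min): A 89.964, B 102.02, H₂O 102.02
Sensible, products 25→233 °C: 10115 kJ/min
Q = ΔH = 3317.2 kJ/min = 55.287 kW
Heat supplied = 199.03 MJ/h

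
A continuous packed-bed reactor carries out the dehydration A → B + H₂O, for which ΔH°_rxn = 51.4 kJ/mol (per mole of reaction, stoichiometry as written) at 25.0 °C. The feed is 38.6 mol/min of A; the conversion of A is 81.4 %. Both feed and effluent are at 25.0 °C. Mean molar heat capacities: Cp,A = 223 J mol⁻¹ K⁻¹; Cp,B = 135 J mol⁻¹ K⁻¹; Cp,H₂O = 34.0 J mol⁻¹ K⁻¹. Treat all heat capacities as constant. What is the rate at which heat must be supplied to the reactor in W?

Q_in = 26900 W

Extent of reaction ξ = 0.814 × 38.6 = 31.42 mol/min
Reaction term: ξ·ΔH°_rxn = 31.42 × 51.4 = 1615 kJ/min
Q = ΔH = 1615 kJ/min = 26.917 kW
Heat supplied = 26917 W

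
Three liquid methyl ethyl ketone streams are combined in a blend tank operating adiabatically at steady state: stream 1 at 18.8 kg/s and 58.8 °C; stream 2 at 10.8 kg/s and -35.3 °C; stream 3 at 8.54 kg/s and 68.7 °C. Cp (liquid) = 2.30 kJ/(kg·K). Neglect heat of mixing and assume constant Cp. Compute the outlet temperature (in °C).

Energy balance with Q = 0: Σ ṁᵢCp,ᵢ(T_out − Tᵢ) = 0
Σ ṁᵢCp,ᵢTᵢ = 18.8×2.30×58.8 + 10.8×2.30×-35.3 + 8.54×2.30×68.7 = 3015.1
Σ ṁᵢCp,ᵢ = 18.8×2.30 + 10.8×2.30 + 8.54×2.30 = 87.722
T_out = 3015.1 / 87.722 = 34.371 °C

T_out = 34.4 °C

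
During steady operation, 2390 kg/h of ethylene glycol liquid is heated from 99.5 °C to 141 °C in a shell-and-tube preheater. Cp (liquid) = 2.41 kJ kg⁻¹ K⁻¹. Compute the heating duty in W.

Q = 66400 W

Q = ṁ·Cp·ΔT = 2390 × 2.41 × (141 − 99.5) = 239040 kJ/h
Converting: 239040 / 3600 s = 66.399 kW
Heating duty = 66399 W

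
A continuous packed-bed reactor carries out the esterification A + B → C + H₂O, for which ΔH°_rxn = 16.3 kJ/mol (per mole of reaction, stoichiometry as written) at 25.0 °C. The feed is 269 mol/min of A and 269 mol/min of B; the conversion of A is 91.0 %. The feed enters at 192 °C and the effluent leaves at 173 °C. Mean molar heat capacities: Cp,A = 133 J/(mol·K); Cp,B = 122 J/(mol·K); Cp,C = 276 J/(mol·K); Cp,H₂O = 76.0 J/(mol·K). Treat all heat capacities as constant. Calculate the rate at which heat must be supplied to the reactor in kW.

Q_in = 103 kW

Extent of reaction ξ = 0.910 × 269 = 244.79 mol/min
Reaction term: ξ·ΔH°_rxn = 244.79 × 16.3 = 3990.1 kJ/min
Sensible, feed 192→25 °C: -11455 kJ/min
Outlet flows (mol/min): A 24.21, B 24.21, C 244.79, H₂O 244.79
Sensible, products 25→173 °C: 13666 kJ/min
Q = ΔH = 6201 kJ/min = 103.35 kW
Heat supplied = 103.35 kW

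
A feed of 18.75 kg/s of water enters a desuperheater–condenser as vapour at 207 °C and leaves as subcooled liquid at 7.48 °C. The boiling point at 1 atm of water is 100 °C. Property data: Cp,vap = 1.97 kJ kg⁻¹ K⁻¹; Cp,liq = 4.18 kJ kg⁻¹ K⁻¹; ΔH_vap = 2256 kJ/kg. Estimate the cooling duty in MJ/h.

Q_c = 193000 MJ/h

vapour 207→100 °C: -210.79 kJ/kg
condensation at 100 °C: -2256 kJ/kg
liquid 100→7.48 °C: -386.73 kJ/kg
Δh = -210.79 + -2256 + -386.73 = -2853.5 kJ/kg
Q = ṁ·Δh = 18.75 kg/s × -2853.5 kJ/kg = -53504 kJ/s
|Q| = 53504 kW = 192610 MJ/h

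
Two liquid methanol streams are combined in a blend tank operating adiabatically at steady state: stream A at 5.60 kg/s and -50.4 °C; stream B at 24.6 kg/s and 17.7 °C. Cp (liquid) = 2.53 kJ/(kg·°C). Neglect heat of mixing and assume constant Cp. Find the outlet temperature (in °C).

Adiabatic, steady state ⇒ Σ ṁᵢCp,ᵢ(T_out − Tᵢ) = 0
Σ ṁᵢCp,ᵢTᵢ = 5.60×2.53×-50.4 + 24.6×2.53×17.7 = 387.55
Σ ṁᵢCp,ᵢ = 5.60×2.53 + 24.6×2.53 = 76.406
T_out = 387.55 / 76.406 = 5.0722 °C

T_out = 5.07 °C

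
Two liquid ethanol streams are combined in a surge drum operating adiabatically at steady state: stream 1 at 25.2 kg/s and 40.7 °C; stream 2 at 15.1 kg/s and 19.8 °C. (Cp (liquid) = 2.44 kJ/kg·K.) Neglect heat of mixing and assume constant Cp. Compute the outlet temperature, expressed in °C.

T_out = 32.9 °C

Adiabatic, steady state ⇒ Σ ṁᵢCp,ᵢ(T_out − Tᵢ) = 0
Σ ṁᵢCp,ᵢTᵢ = 25.2×2.44×40.7 + 15.1×2.44×19.8 = 3232.1
Σ ṁᵢCp,ᵢ = 25.2×2.44 + 15.1×2.44 = 98.332
T_out = 3232.1 / 98.332 = 32.869 °C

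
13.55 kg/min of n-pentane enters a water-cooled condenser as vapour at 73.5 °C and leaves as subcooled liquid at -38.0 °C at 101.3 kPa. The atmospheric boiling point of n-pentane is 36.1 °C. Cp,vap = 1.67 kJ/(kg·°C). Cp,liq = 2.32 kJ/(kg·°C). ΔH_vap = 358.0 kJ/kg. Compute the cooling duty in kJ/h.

Q_c = 482000 kJ/h

vapour 73.5→36.1 °C: -62.458 kJ/kg
condensation at 36.1 °C: -358 kJ/kg
liquid 36.1→-38.0 °C: -171.91 kJ/kg
Δh = -62.458 + -358 + -171.91 = -592.37 kJ/kg
Q = ṁ·Δh = 13.55 kg/min × -592.37 kJ/kg = -8026.6 kJ/min
|Q| = 133.78 kW = 481600 kJ/h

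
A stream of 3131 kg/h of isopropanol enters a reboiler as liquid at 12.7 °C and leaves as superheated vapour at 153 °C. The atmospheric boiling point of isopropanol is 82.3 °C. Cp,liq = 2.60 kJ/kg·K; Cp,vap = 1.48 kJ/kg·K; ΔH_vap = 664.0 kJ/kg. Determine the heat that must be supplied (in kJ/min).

Q = 49600 kJ/min

liquid 12.7→82.3 °C: 180.96 kJ/kg
vaporisation at 82.3 °C: 664 kJ/kg
vapour 82.3→153 °C: 104.64 kJ/kg
Δh = 180.96 + 664 + 104.64 = 949.6 kJ/kg
Q = ṁ·Δh = 3131 kg/h × 949.6 kJ/kg = 2.9732e+06 kJ/h
|Q| = 825.88 kW = 49553 kJ/min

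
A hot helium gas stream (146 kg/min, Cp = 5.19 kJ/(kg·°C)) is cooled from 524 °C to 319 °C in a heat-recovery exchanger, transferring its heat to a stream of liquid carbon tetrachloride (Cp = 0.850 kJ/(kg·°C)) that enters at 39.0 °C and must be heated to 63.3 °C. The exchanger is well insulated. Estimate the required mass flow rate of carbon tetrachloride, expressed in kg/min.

ṁ_c = 7520 kg/min

Heat released by hot stream: Q = 146 × 5.19 × (524 − 319) = 155340 kJ/min
Energy balance on cold side (adiabatic exchanger): Q = ṁ_c·Cp_c·(T_c,out − T_c,in)
ṁ_c = 155340 / [0.850 × (63.3 − 39.0)] = 7520.5 kg/min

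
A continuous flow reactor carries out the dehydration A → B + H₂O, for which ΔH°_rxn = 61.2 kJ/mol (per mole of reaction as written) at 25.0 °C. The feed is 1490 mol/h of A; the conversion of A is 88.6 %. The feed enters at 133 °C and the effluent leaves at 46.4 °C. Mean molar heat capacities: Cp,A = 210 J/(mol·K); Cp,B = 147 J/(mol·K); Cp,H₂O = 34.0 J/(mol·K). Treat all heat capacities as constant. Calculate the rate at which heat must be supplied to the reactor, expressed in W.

Extent of reaction ξ = 0.886 × 1490 = 1320.1 mol/h
Reaction term: ξ·ΔH°_rxn = 1320.1 × 61.2 = 80793 kJ/h
Sensible, feed 133→25 °C: -33793 kJ/h
Outlet flows (mol/h): A 169.86, B 1320.1, H₂O 1320.1
Sensible, products 25→46.4 °C: 5876.8 kJ/h
Q = ΔH = 52876 kJ/h = 14.688 kW
Heat supplied = 14688 W

Q_in = 14700 W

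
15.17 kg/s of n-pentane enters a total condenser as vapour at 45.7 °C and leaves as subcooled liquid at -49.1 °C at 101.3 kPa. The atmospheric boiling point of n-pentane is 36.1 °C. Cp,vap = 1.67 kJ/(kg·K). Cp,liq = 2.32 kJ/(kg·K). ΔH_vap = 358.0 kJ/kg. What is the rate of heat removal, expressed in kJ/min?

vapour 45.7→36.1 °C: -16.032 kJ/kg
condensation at 36.1 °C: -358 kJ/kg
liquid 36.1→-49.1 °C: -197.66 kJ/kg
Δh = -16.032 + -358 + -197.66 = -571.7 kJ/kg
Q = ṁ·Δh = 15.17 kg/s × -571.7 kJ/kg = -8672.6 kJ/s
|Q| = 8672.6 kW = 520360 kJ/min

Q_c = 520000 kJ/min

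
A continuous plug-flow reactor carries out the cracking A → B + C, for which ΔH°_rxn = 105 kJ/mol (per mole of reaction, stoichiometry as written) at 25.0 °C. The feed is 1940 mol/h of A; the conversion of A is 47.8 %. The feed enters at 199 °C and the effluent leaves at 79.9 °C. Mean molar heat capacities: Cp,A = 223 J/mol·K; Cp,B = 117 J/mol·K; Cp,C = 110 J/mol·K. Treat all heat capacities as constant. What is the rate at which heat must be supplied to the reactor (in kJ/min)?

Extent of reaction ξ = 0.478 × 1940 = 927.32 mol/h
Reaction term: ξ·ΔH°_rxn = 927.32 × 105 = 97369 kJ/h
Sensible, feed 199→25 °C: -75276 kJ/h
Outlet flows (mol/h): A 1012.7, B 927.32, C 927.32
Sensible, products 25→79.9 °C: 23954 kJ/h
Q = ΔH = 46047 kJ/h = 12.791 kW
Heat supplied = 767.45 kJ/min

Q_in = 767 kJ/min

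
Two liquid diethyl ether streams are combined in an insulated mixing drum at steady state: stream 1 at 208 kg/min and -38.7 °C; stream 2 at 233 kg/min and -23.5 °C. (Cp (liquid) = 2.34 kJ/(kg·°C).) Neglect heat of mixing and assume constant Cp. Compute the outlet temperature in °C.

T_out = -30.7 °C

No heat crosses the boundary, so H_out = H_in.
Σ ṁᵢCp,ᵢTᵢ = 208×2.34×-38.7 + 233×2.34×-23.5 = -31649
Σ ṁᵢCp,ᵢ = 208×2.34 + 233×2.34 = 1031.9
T_out = -31649 / 1031.9 = -30.669 °C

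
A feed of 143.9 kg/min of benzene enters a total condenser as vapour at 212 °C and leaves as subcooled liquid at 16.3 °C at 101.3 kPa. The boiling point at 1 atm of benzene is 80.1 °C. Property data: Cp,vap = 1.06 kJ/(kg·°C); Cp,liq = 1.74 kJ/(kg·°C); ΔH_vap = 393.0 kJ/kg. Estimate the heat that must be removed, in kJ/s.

Q_c = 1540 kJ/s

vapour 212→80.1 °C: -139.81 kJ/kg
condensation at 80.1 °C: -393 kJ/kg
liquid 80.1→16.3 °C: -111.01 kJ/kg
Δh = -139.81 + -393 + -111.01 = -643.83 kJ/kg
Q = ṁ·Δh = 143.9 kg/min × -643.83 kJ/kg = -92647 kJ/min
|Q| = 1544.1 kW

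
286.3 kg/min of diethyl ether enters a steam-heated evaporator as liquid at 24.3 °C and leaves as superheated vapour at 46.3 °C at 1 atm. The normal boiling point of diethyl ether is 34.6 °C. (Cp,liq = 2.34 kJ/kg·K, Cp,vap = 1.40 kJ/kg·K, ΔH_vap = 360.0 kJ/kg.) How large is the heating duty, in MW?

Q = 1.91 MW

liquid 24.3→34.6 °C: 24.102 kJ/kg
vaporisation at 34.6 °C: 360 kJ/kg
vapour 34.6→46.3 °C: 16.38 kJ/kg
Δh = 24.102 + 360 + 16.38 = 400.48 kJ/kg
Q = ṁ·Δh = 286.3 kg/min × 400.48 kJ/kg = 114660 kJ/min
|Q| = 1911 kW = 1.911 MW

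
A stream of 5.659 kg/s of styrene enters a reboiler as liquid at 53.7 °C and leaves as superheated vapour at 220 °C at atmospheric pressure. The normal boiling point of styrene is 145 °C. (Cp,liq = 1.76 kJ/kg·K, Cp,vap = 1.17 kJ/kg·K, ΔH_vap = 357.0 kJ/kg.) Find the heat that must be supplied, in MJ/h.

Q = 12300 MJ/h

liquid 53.7→145 °C: 160.69 kJ/kg
vaporisation at 145 °C: 357 kJ/kg
vapour 145→220 °C: 87.75 kJ/kg
Δh = 160.69 + 357 + 87.75 = 605.44 kJ/kg
Q = ṁ·Δh = 5.659 kg/s × 605.44 kJ/kg = 3426.2 kJ/s
|Q| = 3426.2 kW = 12334 MJ/h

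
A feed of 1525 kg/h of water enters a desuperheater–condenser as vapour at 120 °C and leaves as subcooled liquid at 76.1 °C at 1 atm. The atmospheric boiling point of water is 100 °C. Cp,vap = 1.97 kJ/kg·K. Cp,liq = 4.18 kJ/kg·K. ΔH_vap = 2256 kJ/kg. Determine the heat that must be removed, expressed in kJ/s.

vapour 120→100 °C: -39.4 kJ/kg
condensation at 100 °C: -2256 kJ/kg
liquid 100→76.1 °C: -99.902 kJ/kg
Δh = -39.4 + -2256 + -99.902 = -2395.3 kJ/kg
Q = ṁ·Δh = 1525 kg/h × -2395.3 kJ/kg = -3.6528e+06 kJ/h
|Q| = 1014.7 kW

Q_c = 1010 kJ/s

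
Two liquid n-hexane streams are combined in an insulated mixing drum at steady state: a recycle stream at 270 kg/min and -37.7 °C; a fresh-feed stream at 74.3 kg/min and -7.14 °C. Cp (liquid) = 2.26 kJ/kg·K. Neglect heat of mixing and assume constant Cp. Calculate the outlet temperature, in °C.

T_out = -31.1 °C

Adiabatic, steady state ⇒ Σ ṁᵢCp,ᵢ(T_out − Tᵢ) = 0
T_out = Σ ṁᵢCp,ᵢTᵢ / Σ ṁᵢCp,ᵢ
      = -24203 / 778.12 = -31.105 °C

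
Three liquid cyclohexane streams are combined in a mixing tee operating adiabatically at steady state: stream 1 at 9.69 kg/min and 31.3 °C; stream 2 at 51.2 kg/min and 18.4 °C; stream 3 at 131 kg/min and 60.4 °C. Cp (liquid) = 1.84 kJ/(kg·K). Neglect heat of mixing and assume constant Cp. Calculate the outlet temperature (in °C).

No heat crosses the boundary, so H_out = H_in.
T_out = Σ ṁᵢCp,ᵢTᵢ / Σ ṁᵢCp,ᵢ
      = 16850 / 353.08 = 47.724 °C

T_out = 47.7 °C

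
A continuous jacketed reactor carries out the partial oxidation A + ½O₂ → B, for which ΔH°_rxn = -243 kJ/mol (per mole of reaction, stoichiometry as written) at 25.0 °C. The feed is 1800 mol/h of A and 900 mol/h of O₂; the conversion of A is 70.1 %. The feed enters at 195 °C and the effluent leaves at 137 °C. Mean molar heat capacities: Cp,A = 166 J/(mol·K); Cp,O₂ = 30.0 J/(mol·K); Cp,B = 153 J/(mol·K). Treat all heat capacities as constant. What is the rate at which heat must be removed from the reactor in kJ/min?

Extent of reaction ξ = 0.701 × 1800 = 1261.8 mol/h
Reaction term: ξ·ΔH°_rxn = 1261.8 × -243 = -306620 kJ/h
Sensible, feed 195→25 °C: -55386 kJ/h
Outlet flows (mol/h): A 538.2, O₂ 269.1, B 1261.8
Sensible, products 25→137 °C: 32533 kJ/h
Q = ΔH = -329470 kJ/h = -91.52 kW
Heat removed = 5491.2 kJ/min

Q_out = 5490 kJ/min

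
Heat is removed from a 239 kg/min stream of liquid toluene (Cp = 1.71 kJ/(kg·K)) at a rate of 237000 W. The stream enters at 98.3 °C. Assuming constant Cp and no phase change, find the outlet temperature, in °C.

Q = 237000 W = 14220 kJ/min
ΔT = Q/(ṁ·Cp) = 14220/(239×1.71) = 34.794 K
T_out = 98.3 − 34.794 = 63.506 °C

T_out = 63.5 °C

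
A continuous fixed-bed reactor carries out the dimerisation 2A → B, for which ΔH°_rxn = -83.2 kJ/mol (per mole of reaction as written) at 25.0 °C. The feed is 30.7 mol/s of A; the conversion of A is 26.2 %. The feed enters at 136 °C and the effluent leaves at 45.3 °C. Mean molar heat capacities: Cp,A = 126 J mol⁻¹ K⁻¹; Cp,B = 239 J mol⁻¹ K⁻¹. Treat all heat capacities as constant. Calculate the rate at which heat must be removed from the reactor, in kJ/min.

Q_out = 41200 kJ/min

Extent of reaction ξ = 0.262 × 30.7 / 2 = 4.0217 mol/s
Reaction term: ξ·ΔH°_rxn = 4.0217 × -83.2 = -334.61 kJ/s
Sensible, feed 136→25 °C: -429.37 kJ/s
Outlet flows (mol/s): A 22.657, B 4.0217
Sensible, products 25→45.3 °C: 77.463 kJ/s
Q = ΔH = -686.51 kJ/s = -686.51 kW
Heat removed = 41191 kJ/min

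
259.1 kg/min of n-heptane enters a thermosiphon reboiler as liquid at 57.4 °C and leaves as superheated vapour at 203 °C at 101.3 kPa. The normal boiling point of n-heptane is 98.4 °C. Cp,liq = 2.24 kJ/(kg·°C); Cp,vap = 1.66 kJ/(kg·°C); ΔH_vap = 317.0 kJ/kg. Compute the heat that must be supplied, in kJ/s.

liquid 57.4→98.4 °C: 91.84 kJ/kg
vaporisation at 98.4 °C: 317 kJ/kg
vapour 98.4→203 °C: 173.64 kJ/kg
Δh = 91.84 + 317 + 173.64 = 582.48 kJ/kg
Q = ṁ·Δh = 259.1 kg/min × 582.48 kJ/kg = 150920 kJ/min
|Q| = 2515.3 kW

Q = 2520 kJ/s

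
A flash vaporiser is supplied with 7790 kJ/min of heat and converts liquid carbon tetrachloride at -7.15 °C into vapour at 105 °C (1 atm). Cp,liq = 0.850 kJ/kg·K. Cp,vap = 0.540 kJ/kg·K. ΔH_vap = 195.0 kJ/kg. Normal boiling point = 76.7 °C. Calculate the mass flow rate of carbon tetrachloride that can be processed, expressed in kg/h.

ṁ = 1660 kg/h

Δh = 0.850×(76.7−-7.15) + 195.0 + 0.540×(105−76.7) = 281.55 kJ/kg
Q = 7790 kJ/min = 129.83 kJ/s = 467400 kJ/h
ṁ = Q/Δh = 467400 / 281.55 = 1660.1 kg/h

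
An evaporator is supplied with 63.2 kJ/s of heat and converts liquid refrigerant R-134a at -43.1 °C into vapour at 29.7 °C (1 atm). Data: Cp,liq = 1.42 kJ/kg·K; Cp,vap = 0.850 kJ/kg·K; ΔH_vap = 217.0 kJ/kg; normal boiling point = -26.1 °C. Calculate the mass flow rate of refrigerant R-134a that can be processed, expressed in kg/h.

Δh = 1.42×(-26.1−-43.1) + 217.0 + 0.850×(29.7−-26.1) = 288.57 kJ/kg
Q = 63.2 kJ/s = 63.2 kJ/s = 227520 kJ/h
ṁ = Q/Δh = 227520 / 288.57 = 788.44 kg/h

ṁ = 788 kg/h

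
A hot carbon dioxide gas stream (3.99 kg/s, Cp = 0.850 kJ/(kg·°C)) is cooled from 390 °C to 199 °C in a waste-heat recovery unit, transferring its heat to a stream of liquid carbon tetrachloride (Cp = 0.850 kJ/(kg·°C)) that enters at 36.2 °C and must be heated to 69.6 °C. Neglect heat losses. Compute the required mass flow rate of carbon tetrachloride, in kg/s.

ṁ_c = 22.8 kg/s

Heat released by hot stream: Q = 3.99 × 0.850 × (390 − 199) = 647.78 kJ/s
Energy balance on cold side (adiabatic exchanger): Q = ṁ_c·Cp_c·(T_c,out − T_c,in)
ṁ_c = 647.78 / [0.850 × (69.6 − 36.2)] = 22.817 kg/s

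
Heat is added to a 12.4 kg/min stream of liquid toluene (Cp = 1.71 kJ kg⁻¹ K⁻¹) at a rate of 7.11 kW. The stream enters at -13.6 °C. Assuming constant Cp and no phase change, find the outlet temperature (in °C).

T_out = 6.52 °C

Q = 7.11 kW = 426.6 kJ/min
ΔT = Q/(ṁ·Cp) = 426.6/(12.4×1.71) = 20.119 K
T_out = -13.6 + 20.119 = 6.5188 °C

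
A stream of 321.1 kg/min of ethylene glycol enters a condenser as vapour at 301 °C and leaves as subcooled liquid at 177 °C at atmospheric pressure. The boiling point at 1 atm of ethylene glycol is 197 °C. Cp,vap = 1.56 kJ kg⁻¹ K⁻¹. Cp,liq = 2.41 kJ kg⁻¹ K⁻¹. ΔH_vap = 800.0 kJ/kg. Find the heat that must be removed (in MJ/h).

Q_c = 19500 MJ/h

vapour 301→197 °C: -162.24 kJ/kg
condensation at 197 °C: -800 kJ/kg
liquid 197→177 °C: -48.2 kJ/kg
Δh = -162.24 + -800 + -48.2 = -1010.4 kJ/kg
Q = ṁ·Δh = 321.1 kg/min × -1010.4 kJ/kg = -324450 kJ/min
|Q| = 5407.5 kW = 19467 MJ/h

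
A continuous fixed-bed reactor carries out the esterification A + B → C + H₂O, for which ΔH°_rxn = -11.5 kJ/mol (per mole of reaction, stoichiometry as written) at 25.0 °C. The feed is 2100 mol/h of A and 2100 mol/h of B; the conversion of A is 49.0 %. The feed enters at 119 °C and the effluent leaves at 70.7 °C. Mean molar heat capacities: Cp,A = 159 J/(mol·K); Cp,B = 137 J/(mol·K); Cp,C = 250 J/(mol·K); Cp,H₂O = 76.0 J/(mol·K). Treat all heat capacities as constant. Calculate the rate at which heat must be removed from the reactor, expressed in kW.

Extent of reaction ξ = 0.490 × 2100 = 1029 mol/h
Reaction term: ξ·ΔH°_rxn = 1029 × -11.5 = -11834 kJ/h
Sensible, feed 119→25 °C: -58430 kJ/h
Outlet flows (mol/h): A 1071, B 1071, C 1029, H₂O 1029
Sensible, products 25→70.7 °C: 29818 kJ/h
Q = ΔH = -40446 kJ/h = -11.235 kW
Heat removed = 11.235 kW

Q_out = 11.2 kW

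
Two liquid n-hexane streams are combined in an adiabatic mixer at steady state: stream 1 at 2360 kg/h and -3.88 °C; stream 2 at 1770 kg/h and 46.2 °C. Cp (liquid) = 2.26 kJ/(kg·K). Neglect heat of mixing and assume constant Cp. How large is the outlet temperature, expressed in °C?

T_out = 17.6 °C

Adiabatic, steady state ⇒ Σ ṁᵢCp,ᵢ(T_out − Tᵢ) = 0
Σ ṁᵢCp,ᵢTᵢ = 2360×2.26×-3.88 + 1770×2.26×46.2 = 164110
Σ ṁᵢCp,ᵢ = 2360×2.26 + 1770×2.26 = 9333.8
T_out = 164110 / 9333.8 = 17.583 °C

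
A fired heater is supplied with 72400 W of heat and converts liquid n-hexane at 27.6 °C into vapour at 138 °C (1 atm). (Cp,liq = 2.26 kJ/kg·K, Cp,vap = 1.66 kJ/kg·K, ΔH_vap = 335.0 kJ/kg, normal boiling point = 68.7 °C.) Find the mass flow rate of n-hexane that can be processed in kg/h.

Δh = 2.26×(68.7−27.6) + 335.0 + 1.66×(138−68.7) = 542.92 kJ/kg
Q = 72400 W = 72.4 kJ/s = 260640 kJ/h
ṁ = Q/Δh = 260640 / 542.92 = 480.07 kg/h

ṁ = 480 kg/h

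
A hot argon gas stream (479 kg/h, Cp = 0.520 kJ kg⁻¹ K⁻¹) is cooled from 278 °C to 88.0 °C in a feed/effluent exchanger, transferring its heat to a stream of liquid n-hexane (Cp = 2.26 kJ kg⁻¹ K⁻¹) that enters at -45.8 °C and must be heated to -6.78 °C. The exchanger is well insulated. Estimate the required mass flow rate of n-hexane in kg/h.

ṁ_c = 537 kg/h

Heat released by hot stream: Q = 479 × 0.520 × (278 − 88.0) = 47325 kJ/h
Energy balance on cold side (adiabatic exchanger): Q = ṁ_c·Cp_c·(T_c,out − T_c,in)
ṁ_c = 47325 / [2.26 × (-6.78 − -45.8)] = 536.66 kg/h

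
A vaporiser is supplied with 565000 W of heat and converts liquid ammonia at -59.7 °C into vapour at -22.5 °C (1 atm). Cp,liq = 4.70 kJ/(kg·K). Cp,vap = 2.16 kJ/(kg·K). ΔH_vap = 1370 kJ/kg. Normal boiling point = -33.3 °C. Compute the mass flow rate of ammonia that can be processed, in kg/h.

ṁ = 1340 kg/h

Δh = 4.70×(-33.3−-59.7) + 1370 + 2.16×(-22.5−-33.3) = 1517.4 kJ/kg
Q = 565000 W = 565 kJ/s = 2.034e+06 kJ/h
ṁ = Q/Δh = 2.034e+06 / 1517.4 = 1340.4 kg/h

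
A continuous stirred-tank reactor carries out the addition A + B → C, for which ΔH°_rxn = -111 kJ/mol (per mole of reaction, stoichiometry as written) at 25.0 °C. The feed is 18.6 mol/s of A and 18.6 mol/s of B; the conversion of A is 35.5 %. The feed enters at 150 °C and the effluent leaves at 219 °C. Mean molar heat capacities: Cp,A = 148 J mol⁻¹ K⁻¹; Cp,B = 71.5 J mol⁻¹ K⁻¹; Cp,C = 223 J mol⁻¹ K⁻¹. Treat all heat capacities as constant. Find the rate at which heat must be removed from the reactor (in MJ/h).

Extent of reaction ξ = 0.355 × 18.6 = 6.603 mol/s
Reaction term: ξ·ΔH°_rxn = 6.603 × -111 = -732.93 kJ/s
Sensible, feed 150→25 °C: -510.34 kJ/s
Outlet flows (mol/s): A 11.997, B 11.997, C 6.603
Sensible, products 25→219 °C: 796.53 kJ/s
Q = ΔH = -446.74 kJ/s = -446.74 kW
Heat removed = 1608.3 MJ/h

Q_out = 1610 MJ/h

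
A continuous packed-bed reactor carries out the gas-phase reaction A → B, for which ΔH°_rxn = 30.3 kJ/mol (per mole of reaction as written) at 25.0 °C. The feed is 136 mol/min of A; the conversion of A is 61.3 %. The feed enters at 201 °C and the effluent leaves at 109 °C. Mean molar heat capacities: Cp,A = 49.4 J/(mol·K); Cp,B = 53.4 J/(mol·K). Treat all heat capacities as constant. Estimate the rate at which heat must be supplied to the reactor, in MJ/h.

Extent of reaction ξ = 0.613 × 136 = 83.368 mol/min
Reaction term: ξ·ΔH°_rxn = 83.368 × 30.3 = 2526.1 kJ/min
Sensible, feed 201→25 °C: -1182.4 kJ/min
Outlet flows (mol/min): A 52.632, B 83.368
Sensible, products 25→109 °C: 592.36 kJ/min
Q = ΔH = 1936 kJ/min = 32.266 kW
Heat supplied = 116.16 MJ/h

Q_in = 116 MJ/h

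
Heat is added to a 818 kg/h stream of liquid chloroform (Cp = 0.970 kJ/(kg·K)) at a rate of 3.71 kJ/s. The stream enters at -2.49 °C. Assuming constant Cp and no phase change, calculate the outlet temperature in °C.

Q = 3.71 kJ/s = 13356 kJ/h
ΔT = Q/(ṁ·Cp) = 13356/(818×0.970) = 16.833 K
T_out = -2.49 + 16.833 = 14.343 °C

T_out = 14.3 °C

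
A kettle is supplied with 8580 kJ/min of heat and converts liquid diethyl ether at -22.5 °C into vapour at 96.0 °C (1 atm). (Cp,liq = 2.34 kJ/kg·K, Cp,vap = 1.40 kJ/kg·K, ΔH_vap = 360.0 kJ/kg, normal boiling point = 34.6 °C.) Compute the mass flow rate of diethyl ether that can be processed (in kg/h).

ṁ = 888 kg/h

Δh = 2.34×(34.6−-22.5) + 360.0 + 1.40×(96.0−34.6) = 579.57 kJ/kg
Q = 8580 kJ/min = 143 kJ/s = 514800 kJ/h
ṁ = Q/Δh = 514800 / 579.57 = 888.24 kg/h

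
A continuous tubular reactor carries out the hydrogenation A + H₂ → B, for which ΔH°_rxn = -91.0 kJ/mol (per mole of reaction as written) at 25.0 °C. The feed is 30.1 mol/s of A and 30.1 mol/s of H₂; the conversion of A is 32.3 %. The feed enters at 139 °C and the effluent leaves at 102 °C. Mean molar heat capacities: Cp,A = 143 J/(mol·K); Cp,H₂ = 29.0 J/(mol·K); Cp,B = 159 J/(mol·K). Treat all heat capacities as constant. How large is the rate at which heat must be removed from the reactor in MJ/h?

Q_out = 3910 MJ/h

Extent of reaction ξ = 0.323 × 30.1 = 9.7223 mol/s
Reaction term: ξ·ΔH°_rxn = 9.7223 × -91.0 = -884.73 kJ/s
Sensible, feed 139→25 °C: -590.2 kJ/s
Outlet flows (mol/s): A 20.378, H₂ 20.378, B 9.7223
Sensible, products 25→102 °C: 388.91 kJ/s
Q = ΔH = -1086 kJ/s = -1086 kW
Heat removed = 3909.7 MJ/h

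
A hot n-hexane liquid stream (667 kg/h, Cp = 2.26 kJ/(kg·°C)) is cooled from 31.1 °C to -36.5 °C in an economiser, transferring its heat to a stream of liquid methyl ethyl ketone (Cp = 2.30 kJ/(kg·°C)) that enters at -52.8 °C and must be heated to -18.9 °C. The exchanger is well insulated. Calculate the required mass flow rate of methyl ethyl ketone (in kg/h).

Heat released by hot stream: Q = 667 × 2.26 × (31.1 − -36.5) = 101900 kJ/h
Energy balance on cold side (adiabatic exchanger): Q = ṁ_c·Cp_c·(T_c,out − T_c,in)
ṁ_c = 101900 / [2.30 × (-18.9 − -52.8)] = 1306.9 kg/h

ṁ_c = 1310 kg/h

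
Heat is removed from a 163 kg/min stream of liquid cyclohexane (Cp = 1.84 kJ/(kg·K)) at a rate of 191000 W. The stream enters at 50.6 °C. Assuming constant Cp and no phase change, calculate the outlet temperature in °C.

T_out = 12.4 °C

Q = 191000 W = 11460 kJ/min
ΔT = Q/(ṁ·Cp) = 11460/(163×1.84) = 38.21 K
T_out = 50.6 − 38.21 = 12.39 °C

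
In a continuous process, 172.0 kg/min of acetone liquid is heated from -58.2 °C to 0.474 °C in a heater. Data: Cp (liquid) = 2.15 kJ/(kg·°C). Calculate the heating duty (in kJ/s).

Q = ṁ·Cp·ΔT = 172.0 × 2.15 × (0.474 − -58.2) = 21698 kJ/min
Converting: 21698 / 60 s = 361.63 kW

Q = 362 kJ/s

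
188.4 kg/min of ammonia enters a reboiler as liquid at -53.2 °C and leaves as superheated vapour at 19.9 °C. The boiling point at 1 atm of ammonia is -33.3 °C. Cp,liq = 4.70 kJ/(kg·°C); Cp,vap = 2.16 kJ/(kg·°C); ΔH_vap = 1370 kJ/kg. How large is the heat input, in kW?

liquid -53.2→-33.3 °C: 93.53 kJ/kg
vaporisation at -33.3 °C: 1370 kJ/kg
vapour -33.3→19.9 °C: 114.91 kJ/kg
Δh = 93.53 + 1370 + 114.91 = 1578.4 kJ/kg
Q = ṁ·Δh = 188.4 kg/min × 1578.4 kJ/kg = 297380 kJ/min
|Q| = 4956.3 kW

Q = 4960 kW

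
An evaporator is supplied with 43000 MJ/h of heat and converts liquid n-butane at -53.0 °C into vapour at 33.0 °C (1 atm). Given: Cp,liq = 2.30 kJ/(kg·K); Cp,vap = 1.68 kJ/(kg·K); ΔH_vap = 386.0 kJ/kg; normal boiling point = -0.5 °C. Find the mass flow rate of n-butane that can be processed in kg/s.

ṁ = 21.2 kg/s

Δh = 2.30×(-0.5−-53.0) + 386.0 + 1.68×(33.0−-0.5) = 563.03 kJ/kg
Q = 43000 MJ/h = 11944 kJ/s = 11944 kJ/s
ṁ = Q/Δh = 11944 / 563.03 = 21.215 kg/s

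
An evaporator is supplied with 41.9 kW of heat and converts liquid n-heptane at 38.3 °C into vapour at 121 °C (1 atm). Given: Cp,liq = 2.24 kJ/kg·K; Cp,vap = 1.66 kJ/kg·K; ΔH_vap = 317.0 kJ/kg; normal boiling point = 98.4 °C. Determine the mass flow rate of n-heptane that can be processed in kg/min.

ṁ = 5.14 kg/min

Δh = 2.24×(98.4−38.3) + 317.0 + 1.66×(121−98.4) = 489.14 kJ/kg
Q = 41.9 kW = 41.9 kJ/s = 2514 kJ/min
ṁ = Q/Δh = 2514 / 489.14 = 5.1396 kg/min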